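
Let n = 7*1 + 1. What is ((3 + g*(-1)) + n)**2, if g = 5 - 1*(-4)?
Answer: 4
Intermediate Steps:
g = 9 (g = 5 + 4 = 9)
n = 8 (n = 7 + 1 = 8)
((3 + g*(-1)) + n)**2 = ((3 + 9*(-1)) + 8)**2 = ((3 - 9) + 8)**2 = (-6 + 8)**2 = 2**2 = 4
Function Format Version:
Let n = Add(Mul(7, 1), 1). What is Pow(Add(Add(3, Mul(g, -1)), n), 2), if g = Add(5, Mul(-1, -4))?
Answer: 4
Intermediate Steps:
g = 9 (g = Add(5, 4) = 9)
n = 8 (n = Add(7, 1) = 8)
Pow(Add(Add(3, Mul(g, -1)), n), 2) = Pow(Add(Add(3, Mul(9, -1)), 8), 2) = Pow(Add(Add(3, -9), 8), 2) = Pow(Add(-6, 8), 2) = Pow(2, 2) = 4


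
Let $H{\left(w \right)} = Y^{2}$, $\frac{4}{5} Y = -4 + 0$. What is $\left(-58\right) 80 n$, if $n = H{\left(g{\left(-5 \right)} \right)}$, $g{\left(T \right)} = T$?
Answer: $-116000$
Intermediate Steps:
$Y = -5$ ($Y = \frac{5 \left(-4 + 0\right)}{4} = \frac{5}{4} \left(-4\right) = -5$)
$H{\left(w \right)} = 25$ ($H{\left(w \right)} = \left(-5\right)^{2} = 25$)
$n = 25$
$\left(-58\right) 80 n = \left(-58\right) 80 \cdot 25 = \left(-4640\right) 25 = -116000$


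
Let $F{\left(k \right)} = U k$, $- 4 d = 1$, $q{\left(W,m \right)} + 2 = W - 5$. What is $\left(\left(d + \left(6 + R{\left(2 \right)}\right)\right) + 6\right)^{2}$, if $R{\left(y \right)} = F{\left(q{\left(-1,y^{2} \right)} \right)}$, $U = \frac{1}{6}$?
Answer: $\frac{15625}{144} \approx 108.51$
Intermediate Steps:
$U = \frac{1}{6} \approx 0.16667$
$q{\left(W,m \right)} = -7 + W$ ($q{\left(W,m \right)} = -2 + \left(W - 5\right) = -2 + \left(-5 + W\right) = -7 + W$)
$d = - \frac{1}{4}$ ($d = \left(- \frac{1}{4}\right) 1 = - \frac{1}{4} \approx -0.25$)
$F{\left(k \right)} = \frac{k}{6}$
$R{\left(y \right)} = - \frac{4}{3}$ ($R{\left(y \right)} = \frac{-7 - 1}{6} = \frac{1}{6} \left(-8\right) = - \frac{4}{3}$)
$\left(\left(d + \left(6 + R{\left(2 \right)}\right)\right) + 6\right)^{2} = \left(\left(- \frac{1}{4} + \left(6 - \frac{4}{3}\right)\right) + 6\right)^{2} = \left(\left(- \frac{1}{4} + \frac{14}{3}\right) + 6\right)^{2} = \left(\frac{53}{12} + 6\right)^{2} = \left(\frac{125}{12}\right)^{2} = \frac{15625}{144}$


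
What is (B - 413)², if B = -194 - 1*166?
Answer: 597529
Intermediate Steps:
B = -360 (B = -194 - 166 = -360)
(B - 413)² = (-360 - 413)² = (-773)² = 597529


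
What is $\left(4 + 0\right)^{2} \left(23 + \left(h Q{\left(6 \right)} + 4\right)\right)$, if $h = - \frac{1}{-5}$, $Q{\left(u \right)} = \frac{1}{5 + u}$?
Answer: $\frac{23776}{55} \approx 432.29$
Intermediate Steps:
$h = \frac{1}{5}$ ($h = \left(-1\right) \left(- \frac{1}{5}\right) = \frac{1}{5} \approx 0.2$)
$\left(4 + 0\right)^{2} \left(23 + \left(h Q{\left(6 \right)} + 4\right)\right) = \left(4 + 0\right)^{2} \left(23 + \left(\frac{1}{5 \left(5 + 6\right)} + 4\right)\right) = 4^{2} \left(23 + \left(\frac{1}{5 \cdot 11} + 4\right)\right) = 16 \left(23 + \left(\frac{1}{5} \cdot \frac{1}{11} + 4\right)\right) = 16 \left(23 + \left(\frac{1}{55} + 4\right)\right) = 16 \left(23 + \frac{221}{55}\right) = 16 \cdot \frac{1486}{55} = \frac{23776}{55}$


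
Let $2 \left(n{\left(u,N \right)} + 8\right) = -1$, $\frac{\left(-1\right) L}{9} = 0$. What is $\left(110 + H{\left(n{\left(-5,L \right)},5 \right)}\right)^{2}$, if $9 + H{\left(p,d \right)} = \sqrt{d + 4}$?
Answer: $10816$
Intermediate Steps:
$L = 0$ ($L = \left(-9\right) 0 = 0$)
$n{\left(u,N \right)} = - \frac{17}{2}$ ($n{\left(u,N \right)} = -8 + \frac{1}{2} \left(-1\right) = -8 - \frac{1}{2} = - \frac{17}{2}$)
$H{\left(p,d \right)} = -9 + \sqrt{4 + d}$ ($H{\left(p,d \right)} = -9 + \sqrt{d + 4} = -9 + \sqrt{4 + d}$)
$\left(110 + H{\left(n{\left(-5,L \right)},5 \right)}\right)^{2} = \left(110 - \left(9 - \sqrt{4 + 5}\right)\right)^{2} = \left(110 - \left(9 - \sqrt{9}\right)\right)^{2} = \left(110 + \left(-9 + 3\right)\right)^{2} = \left(110 - 6\right)^{2} = 104^{2} = 10816$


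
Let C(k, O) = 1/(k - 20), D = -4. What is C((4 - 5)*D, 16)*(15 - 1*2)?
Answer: -13/16 ≈ -0.81250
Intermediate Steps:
C(k, O) = 1/(-20 + k)
C((4 - 5)*D, 16)*(15 - 1*2) = (15 - 1*2)/(-20 + (4 - 5)*(-4)) = (15 - 2)/(-20 - 1*(-4)) = 13/(-20 + 4) = 13/(-16) = -1/16*13 = -13/16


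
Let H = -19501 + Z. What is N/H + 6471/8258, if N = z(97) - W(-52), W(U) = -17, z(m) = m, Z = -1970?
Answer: 45999143/59102506 ≈ 0.77829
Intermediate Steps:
H = -21471 (H = -19501 - 1970 = -21471)
N = 114 (N = 97 - 1*(-17) = 97 + 17 = 114)
N/H + 6471/8258 = 114/(-21471) + 6471/8258 = 114*(-1/21471) + 6471*(1/8258) = -38/7157 + 6471/8258 = 45999143/59102506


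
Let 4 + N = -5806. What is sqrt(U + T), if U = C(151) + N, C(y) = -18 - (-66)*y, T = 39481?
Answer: sqrt(43619) ≈ 208.85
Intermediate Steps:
C(y) = -18 + 66*y
N = -5810 (N = -4 - 5806 = -5810)
U = 4138 (U = (-18 + 66*151) - 5810 = (-18 + 9966) - 5810 = 9948 - 5810 = 4138)
sqrt(U + T) = sqrt(4138 + 39481) = sqrt(43619)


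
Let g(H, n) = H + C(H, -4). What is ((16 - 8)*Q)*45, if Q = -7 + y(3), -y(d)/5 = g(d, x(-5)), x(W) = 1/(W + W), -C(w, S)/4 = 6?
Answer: 35280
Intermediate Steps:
C(w, S) = -24 (C(w, S) = -4*6 = -24)
x(W) = 1/(2*W)
g(H, n) = -24 + H (g(H, n) = H - 24 = -24 + H)
y(d) = 120 - 5*d (y(d) = -5*(-24 + d) = 120 - 5*d)
Q = 98 (Q = -7 + (120 - 5*3) = -7 + (120 - 15) = -7 + 105 = 98)
((16 - 8)*Q)*45 = ((16 - 8)*98)*45 = (8*98)*45 = 784*45 = 35280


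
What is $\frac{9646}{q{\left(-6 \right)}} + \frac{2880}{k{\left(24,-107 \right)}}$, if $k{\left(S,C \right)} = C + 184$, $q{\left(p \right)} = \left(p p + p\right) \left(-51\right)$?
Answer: $\frac{1831829}{58905} \approx 31.098$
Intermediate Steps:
$q{\left(p \right)} = - 51 p - 51 p^{2}$ ($q{\left(p \right)} = \left(p^{2} + p\right) \left(-51\right) = \left(p + p^{2}\right) \left(-51\right) = - 51 p - 51 p^{2}$)
$k{\left(S,C \right)} = 184 + C$
$\frac{9646}{q{\left(-6 \right)}} + \frac{2880}{k{\left(24,-107 \right)}} = \frac{9646}{\left(-51\right) \left(-6\right) \left(1 - 6\right)} + \frac{2880}{184 - 107} = \frac{9646}{\left(-51\right) \left(-6\right) \left(-5\right)} + \frac{2880}{77} = \frac{9646}{-1530} + 2880 \cdot \frac{1}{77} = 9646 \left(- \frac{1}{1530}\right) + \frac{2880}{77} = - \frac{4823}{765} + \frac{2880}{77} = \frac{1831829}{58905}$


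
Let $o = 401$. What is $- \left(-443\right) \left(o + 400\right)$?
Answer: $354843$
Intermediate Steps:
$- \left(-443\right) \left(o + 400\right) = - \left(-443\right) \left(401 + 400\right) = - \left(-443\right) 801 = \left(-1\right) \left(-354843\right) = 354843$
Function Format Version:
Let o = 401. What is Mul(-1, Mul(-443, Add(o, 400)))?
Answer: 354843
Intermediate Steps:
Mul(-1, Mul(-443, Add(o, 400))) = Mul(-1, Mul(-443, Add(401, 400))) = Mul(-1, Mul(-443, 801)) = Mul(-1, -354843) = 354843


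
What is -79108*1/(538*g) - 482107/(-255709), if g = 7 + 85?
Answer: 908435125/3164143166 ≈ 0.28710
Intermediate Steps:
g = 92
-79108*1/(538*g) - 482107/(-255709) = -79108/(538*92) - 482107/(-255709) = -79108/49496 - 482107*(-1/255709) = -79108*1/49496 + 482107/255709 = -19777/12374 + 482107/255709 = 908435125/3164143166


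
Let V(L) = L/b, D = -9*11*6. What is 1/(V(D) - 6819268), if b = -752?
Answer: -376/2564044471 ≈ -1.4664e-7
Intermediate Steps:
D = -594 (D = -99*6 = -594)
V(L) = -L/752 (V(L) = L/(-752) = L*(-1/752) = -L/752)
1/(V(D) - 6819268) = 1/(-1/752*(-594) - 6819268) = 1/(297/376 - 6819268) = 1/(-2564044471/376) = -376/2564044471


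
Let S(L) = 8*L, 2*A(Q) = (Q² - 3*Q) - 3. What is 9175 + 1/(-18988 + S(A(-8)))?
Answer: 171095399/18648 ≈ 9175.0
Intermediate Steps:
A(Q) = -3/2 + Q²/2 - 3*Q/2 (A(Q) = ((Q² - 3*Q) - 3)/2 = (-3 + Q² - 3*Q)/2 = -3/2 + Q²/2 - 3*Q/2)
9175 + 1/(-18988 + S(A(-8))) = 9175 + 1/(-18988 + 8*(-3/2 + (½)*(-8)² - 3/2*(-8))) = 9175 + 1/(-18988 + 8*(-3/2 + (½)*64 + 12)) = 9175 + 1/(-18988 + 8*(-3/2 + 32 + 12)) = 9175 + 1/(-18988 + 8*(85/2)) = 9175 + 1/(-18988 + 340) = 9175 + 1/(-18648) = 9175 - 1/18648 = 171095399/18648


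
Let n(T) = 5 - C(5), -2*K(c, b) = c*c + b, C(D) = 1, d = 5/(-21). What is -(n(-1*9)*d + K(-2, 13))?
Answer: 397/42 ≈ 9.4524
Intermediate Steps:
d = -5/21 (d = 5*(-1/21) = -5/21 ≈ -0.23810)
K(c, b) = -b/2 - c²/2 (K(c, b) = -(c*c + b)/2 = -(c² + b)/2 = -(b + c²)/2 = -b/2 - c²/2)
n(T) = 4 (n(T) = 5 - 1*1 = 5 - 1 = 4)
-(n(-1*9)*d + K(-2, 13)) = -(4*(-5/21) + (-½*13 - ½*(-2)²)) = -(-20/21 + (-13/2 - ½*4)) = -(-20/21 + (-13/2 - 2)) = -(-20/21 - 17/2) = -1*(-397/42) = 397/42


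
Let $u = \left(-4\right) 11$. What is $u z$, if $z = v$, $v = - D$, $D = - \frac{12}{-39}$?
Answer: $\frac{176}{13} \approx 13.538$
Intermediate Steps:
$D = \frac{4}{13}$ ($D = \left(-12\right) \left(- \frac{1}{39}\right) = \frac{4}{13} \approx 0.30769$)
$u = -44$
$v = - \frac{4}{13}$ ($v = \left(-1\right) \frac{4}{13} = - \frac{4}{13} \approx -0.30769$)
$z = - \frac{4}{13} \approx -0.30769$
$u z = \left(-44\right) \left(- \frac{4}{13}\right) = \frac{176}{13}$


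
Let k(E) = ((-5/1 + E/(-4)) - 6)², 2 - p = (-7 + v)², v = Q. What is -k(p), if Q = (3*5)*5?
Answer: -5239521/4 ≈ -1.3099e+6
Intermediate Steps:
Q = 75 (Q = 15*5 = 75)
v = 75
p = -4622 (p = 2 - (-7 + 75)² = 2 - 1*68² = 2 - 1*4624 = 2 - 4624 = -4622)
k(E) = (-11 - E/4)² (k(E) = ((-5*1 + E*(-¼)) - 6)² = ((-5 - E/4) - 6)² = (-11 - E/4)²)
-k(p) = -(44 - 4622)²/16 = -(-4578)²/16 = -20958084/16 = -1*5239521/4 = -5239521/4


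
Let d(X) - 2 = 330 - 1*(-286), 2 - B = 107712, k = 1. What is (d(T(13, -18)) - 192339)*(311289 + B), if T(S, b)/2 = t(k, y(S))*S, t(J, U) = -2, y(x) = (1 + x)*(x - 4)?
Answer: -39030369459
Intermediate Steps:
y(x) = (1 + x)*(-4 + x)
B = -107710 (B = 2 - 1*107712 = 2 - 107712 = -107710)
T(S, b) = -4*S (T(S, b) = 2*(-2*S) = -4*S)
d(X) = 618 (d(X) = 2 + (330 - 1*(-286)) = 2 + (330 + 286) = 2 + 616 = 618)
(d(T(13, -18)) - 192339)*(311289 + B) = (618 - 192339)*(311289 - 107710) = -191721*203579 = -39030369459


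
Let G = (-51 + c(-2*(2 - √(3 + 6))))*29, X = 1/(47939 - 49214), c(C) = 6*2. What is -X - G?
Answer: 1442026/1275 ≈ 1131.0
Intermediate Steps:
c(C) = 12
X = -1/1275 (X = 1/(-1275) = -1/1275 ≈ -0.00078431)
G = -1131 (G = (-51 + 12)*29 = -39*29 = -1131)
-X - G = -1*(-1/1275) - 1*(-1131) = 1/1275 + 1131 = 1442026/1275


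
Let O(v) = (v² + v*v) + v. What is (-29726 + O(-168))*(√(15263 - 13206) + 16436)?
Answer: 436441544 + 292094*√17 ≈ 4.3765e+8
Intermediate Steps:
O(v) = v + 2*v² (O(v) = (v² + v²) + v = 2*v² + v = v + 2*v²)
(-29726 + O(-168))*(√(15263 - 13206) + 16436) = (-29726 - 168*(1 + 2*(-168)))*(√(15263 - 13206) + 16436) = (-29726 - 168*(1 - 336))*(√2057 + 16436) = (-29726 - 168*(-335))*(11*√17 + 16436) = (-29726 + 56280)*(16436 + 11*√17) = 26554*(16436 + 11*√17) = 436441544 + 292094*√17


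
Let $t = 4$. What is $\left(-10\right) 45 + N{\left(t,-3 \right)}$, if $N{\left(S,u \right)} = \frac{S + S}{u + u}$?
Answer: $- \frac{1354}{3} \approx -451.33$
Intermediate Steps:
$N{\left(S,u \right)} = \frac{S}{u}$ ($N{\left(S,u \right)} = \frac{2 S}{2 u} = 2 S \frac{1}{2 u} = \frac{S}{u}$)
$\left(-10\right) 45 + N{\left(t,-3 \right)} = \left(-10\right) 45 + \frac{4}{-3} = -450 + 4 \left(- \frac{1}{3}\right) = -450 - \frac{4}{3} = - \frac{1354}{3}$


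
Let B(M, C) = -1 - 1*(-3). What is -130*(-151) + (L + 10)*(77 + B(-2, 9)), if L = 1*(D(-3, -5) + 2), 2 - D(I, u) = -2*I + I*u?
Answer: 19077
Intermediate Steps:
B(M, C) = 2 (B(M, C) = -1 + 3 = 2)
D(I, u) = 2 + 2*I - I*u (D(I, u) = 2 - (-2*I + I*u) = 2 + (2*I - I*u) = 2 + 2*I - I*u)
L = -17 (L = 1*((2 + 2*(-3) - 1*(-3)*(-5)) + 2) = 1*((2 - 6 - 15) + 2) = 1*(-19 + 2) = 1*(-17) = -17)
-130*(-151) + (L + 10)*(77 + B(-2, 9)) = -130*(-151) + (-17 + 10)*(77 + 2) = 19630 - 7*79 = 19630 - 553 = 19077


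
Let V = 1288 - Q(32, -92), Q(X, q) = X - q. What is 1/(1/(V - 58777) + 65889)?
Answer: 57613/3796062956 ≈ 1.5177e-5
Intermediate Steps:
V = 1164 (V = 1288 - (32 - 1*(-92)) = 1288 - (32 + 92) = 1288 - 1*124 = 1288 - 124 = 1164)
1/(1/(V - 58777) + 65889) = 1/(1/(1164 - 58777) + 65889) = 1/(1/(-57613) + 65889) = 1/(-1/57613 + 65889) = 1/(3796062956/57613) = 57613/3796062956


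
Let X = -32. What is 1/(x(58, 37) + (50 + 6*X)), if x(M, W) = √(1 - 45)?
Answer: -71/10104 - I*√11/10104 ≈ -0.0070269 - 0.00032825*I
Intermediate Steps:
x(M, W) = 2*I*√11 (x(M, W) = √(-44) = 2*I*√11)
1/(x(58, 37) + (50 + 6*X)) = 1/(2*I*√11 + (50 + 6*(-32))) = 1/(2*I*√11 + (50 - 192)) = 1/(2*I*√11 - 142) = 1/(-142 + 2*I*√11)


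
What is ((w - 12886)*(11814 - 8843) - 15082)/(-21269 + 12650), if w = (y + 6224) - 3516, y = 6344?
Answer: 11405896/8619 ≈ 1323.3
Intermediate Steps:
w = 9052 (w = (6344 + 6224) - 3516 = 12568 - 3516 = 9052)
((w - 12886)*(11814 - 8843) - 15082)/(-21269 + 12650) = ((9052 - 12886)*(11814 - 8843) - 15082)/(-21269 + 12650) = (-3834*2971 - 15082)/(-8619) = (-11390814 - 15082)*(-1/8619) = -11405896*(-1/8619) = 11405896/8619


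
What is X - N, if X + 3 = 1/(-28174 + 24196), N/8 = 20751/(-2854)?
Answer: 313158667/5676606 ≈ 55.167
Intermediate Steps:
N = -83004/1427 (N = 8*(20751/(-2854)) = 8*(20751*(-1/2854)) = 8*(-20751/2854) = -83004/1427 ≈ -58.167)
X = -11935/3978 (X = -3 + 1/(-28174 + 24196) = -3 + 1/(-3978) = -3 - 1/3978 = -11935/3978 ≈ -3.0003)
X - N = -11935/3978 - 1*(-83004/1427) = -11935/3978 + 83004/1427 = 313158667/5676606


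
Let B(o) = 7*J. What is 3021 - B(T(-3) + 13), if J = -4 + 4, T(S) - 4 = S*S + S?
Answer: 3021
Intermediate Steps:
T(S) = 4 + S + S² (T(S) = 4 + (S*S + S) = 4 + (S² + S) = 4 + (S + S²) = 4 + S + S²)
J = 0
B(o) = 0 (B(o) = 7*0 = 0)
3021 - B(T(-3) + 13) = 3021 - 1*0 = 3021 + 0 = 3021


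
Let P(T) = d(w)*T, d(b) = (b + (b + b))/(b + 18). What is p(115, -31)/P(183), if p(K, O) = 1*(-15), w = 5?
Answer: -23/183 ≈ -0.12568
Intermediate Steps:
d(b) = 3*b/(18 + b) (d(b) = (b + 2*b)/(18 + b) = (3*b)/(18 + b) = 3*b/(18 + b))
p(K, O) = -15
P(T) = 15*T/23 (P(T) = (3*5/(18 + 5))*T = (3*5/23)*T = (3*5*(1/23))*T = 15*T/23)
p(115, -31)/P(183) = -15/((15/23)*183) = -15/2745/23 = -15*23/2745 = -23/183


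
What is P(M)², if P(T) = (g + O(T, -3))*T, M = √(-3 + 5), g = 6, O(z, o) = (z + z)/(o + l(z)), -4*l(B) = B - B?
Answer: 664/9 - 16*√2 ≈ 51.150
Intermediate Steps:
l(B) = 0 (l(B) = -(B - B)/4 = -¼*0 = 0)
O(z, o) = 2*z/o (O(z, o) = (z + z)/(o + 0) = (2*z)/o = 2*z/o)
M = √2 ≈ 1.4142
P(T) = T*(6 - 2*T/3) (P(T) = (6 + 2*T/(-3))*T = (6 + 2*T*(-⅓))*T = (6 - 2*T/3)*T = T*(6 - 2*T/3))
P(M)² = (2*√2*(9 - √2)/3)² = 8*(9 - √2)²/9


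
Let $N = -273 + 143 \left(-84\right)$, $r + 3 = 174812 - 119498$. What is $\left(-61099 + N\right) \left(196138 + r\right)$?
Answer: $-18452333416$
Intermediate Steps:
$r = 55311$ ($r = -3 + \left(174812 - 119498\right) = -3 + 55314 = 55311$)
$N = -12285$ ($N = -273 - 12012 = -12285$)
$\left(-61099 + N\right) \left(196138 + r\right) = \left(-61099 - 12285\right) \left(196138 + 55311\right) = \left(-73384\right) 251449 = -18452333416$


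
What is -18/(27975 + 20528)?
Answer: -18/48503 ≈ -0.00037111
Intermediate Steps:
-18/(27975 + 20528) = -18/48503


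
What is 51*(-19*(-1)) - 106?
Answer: 863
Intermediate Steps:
51*(-19*(-1)) - 106 = 51*19 - 106 = 969 - 106 = 863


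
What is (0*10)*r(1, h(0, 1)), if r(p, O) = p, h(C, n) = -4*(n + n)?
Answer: 0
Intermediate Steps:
h(C, n) = -8*n
(0*10)*r(1, h(0, 1)) = (0*10)*1 = 0*1 = 0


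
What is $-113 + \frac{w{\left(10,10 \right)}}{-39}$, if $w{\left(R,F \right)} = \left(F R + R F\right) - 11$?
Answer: $- \frac{1532}{13} \approx -117.85$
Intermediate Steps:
$w{\left(R,F \right)} = -11 + 2 F R$ ($w{\left(R,F \right)} = \left(F R + F R\right) - 11 = 2 F R - 11 = -11 + 2 F R$)
$-113 + \frac{w{\left(10,10 \right)}}{-39} = -113 + \frac{-11 + 2 \cdot 10 \cdot 10}{-39} = -113 + \left(-11 + 200\right) \left(- \frac{1}{39}\right) = -113 + 189 \left(- \frac{1}{39}\right) = -113 - \frac{63}{13} = - \frac{1532}{13}$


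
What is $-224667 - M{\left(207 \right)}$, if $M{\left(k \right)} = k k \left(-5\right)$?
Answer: $-10422$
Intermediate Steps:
$M{\left(k \right)} = - 5 k^{2}$ ($M{\left(k \right)} = k^{2} \left(-5\right) = - 5 k^{2}$)
$-224667 - M{\left(207 \right)} = -224667 - - 5 \cdot 207^{2} = -224667 - \left(-5\right) 42849 = -224667 - -214245 = -224667 + 214245 = -10422$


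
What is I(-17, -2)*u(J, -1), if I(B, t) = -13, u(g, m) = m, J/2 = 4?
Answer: 13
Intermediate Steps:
J = 8 (J = 2*4 = 8)
I(-17, -2)*u(J, -1) = -13*(-1) = 13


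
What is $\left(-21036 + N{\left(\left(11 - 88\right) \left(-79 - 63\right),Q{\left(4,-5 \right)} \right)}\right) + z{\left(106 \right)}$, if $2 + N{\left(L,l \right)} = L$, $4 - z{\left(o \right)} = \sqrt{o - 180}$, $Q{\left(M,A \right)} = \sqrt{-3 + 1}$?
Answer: $-10100 - i \sqrt{74} \approx -10100.0 - 8.6023 i$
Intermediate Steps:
$Q{\left(M,A \right)} = i \sqrt{2}$ ($Q{\left(M,A \right)} = \sqrt{-2} = i \sqrt{2}$)
$z{\left(o \right)} = 4 - \sqrt{-180 + o}$ ($z{\left(o \right)} = 4 - \sqrt{o - 180} = 4 - \sqrt{-180 + o}$)
$N{\left(L,l \right)} = -2 + L$
$\left(-21036 + N{\left(\left(11 - 88\right) \left(-79 - 63\right),Q{\left(4,-5 \right)} \right)}\right) + z{\left(106 \right)} = \left(-21036 - \left(2 - \left(11 - 88\right) \left(-79 - 63\right)\right)\right) + \left(4 - \sqrt{-180 + 106}\right) = \left(-21036 - -10932\right) + \left(4 - \sqrt{-74}\right) = \left(-21036 + \left(-2 + 10934\right)\right) + \left(4 - i \sqrt{74}\right) = \left(-21036 + 10932\right) + \left(4 - i \sqrt{74}\right) = -10104 + \left(4 - i \sqrt{74}\right) = -10100 - i \sqrt{74}$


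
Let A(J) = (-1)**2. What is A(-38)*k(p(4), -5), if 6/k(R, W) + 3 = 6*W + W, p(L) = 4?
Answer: -3/19 ≈ -0.15789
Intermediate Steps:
A(J) = 1
k(R, W) = 6/(-3 + 7*W) (k(R, W) = 6/(-3 + (6*W + W)) = 6/(-3 + 7*W))
A(-38)*k(p(4), -5) = 1*(6/(-3 + 7*(-5))) = 1*(6/(-3 - 35)) = 1*(6/(-38)) = 1*(6*(-1/38)) = 1*(-3/19) = -3/19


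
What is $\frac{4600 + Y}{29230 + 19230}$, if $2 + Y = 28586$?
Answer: $\frac{8296}{12115} \approx 0.68477$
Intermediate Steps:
$Y = 28584$ ($Y = -2 + 28586 = 28584$)
$\frac{4600 + Y}{29230 + 19230} = \frac{4600 + 28584}{29230 + 19230} = \frac{33184}{48460} = 33184 \cdot \frac{1}{48460} = \frac{8296}{12115}$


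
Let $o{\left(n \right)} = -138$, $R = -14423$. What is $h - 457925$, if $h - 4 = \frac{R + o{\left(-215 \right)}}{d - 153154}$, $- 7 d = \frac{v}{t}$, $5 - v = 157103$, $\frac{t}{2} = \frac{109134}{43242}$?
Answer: $- \frac{2890079867795992}{6311308033} \approx -4.5792 \cdot 10^{5}$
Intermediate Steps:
$t = \frac{36378}{7207}$ ($t = 2 \cdot \frac{109134}{43242} = 2 \cdot 109134 \cdot \frac{1}{43242} = 2 \cdot \frac{18189}{7207} = \frac{36378}{7207} \approx 5.0476$)
$v = -157098$ ($v = 5 - 157103 = -157098$)
$d = \frac{188700881}{42441}$ ($d = - \frac{\left(-157098\right) \frac{1}{\frac{36378}{7207}}}{7} = - \frac{\left(-157098\right) \frac{7207}{36378}}{7} = \left(- \frac{1}{7}\right) \left(- \frac{188700881}{6063}\right) = \frac{188700881}{42441} \approx 4446.2$)
$h = \frac{25863215533}{6311308033}$ ($h = 4 + \frac{-14423 - 138}{\frac{188700881}{42441} - 153154} = 4 - \frac{14561}{- \frac{6311308033}{42441}} = 4 - - \frac{617983401}{6311308033} = 4 + \frac{617983401}{6311308033} = \frac{25863215533}{6311308033} \approx 4.0979$)
$h - 457925 = \frac{25863215533}{6311308033} - 457925 = - \frac{2890079867795992}{6311308033}$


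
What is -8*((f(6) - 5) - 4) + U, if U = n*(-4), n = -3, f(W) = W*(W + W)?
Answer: -492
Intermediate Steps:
f(W) = 2*W² (f(W) = W*(2*W) = 2*W²)
U = 12 (U = -3*(-4) = 12)
-8*((f(6) - 5) - 4) + U = -8*((2*6² - 5) - 4) + 12 = -8*((2*36 - 5) - 4) + 12 = -8*((72 - 5) - 4) + 12 = -8*(67 - 4) + 12 = -8*63 + 12 = -504 + 12 = -492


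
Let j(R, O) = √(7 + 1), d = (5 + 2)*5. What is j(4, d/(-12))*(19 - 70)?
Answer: -102*√2 ≈ -144.25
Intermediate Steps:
d = 35 (d = 7*5 = 35)
j(R, O) = 2*√2 (j(R, O) = √8 = 2*√2)
j(4, d/(-12))*(19 - 70) = (2*√2)*(19 - 70) = (2*√2)*(-51) = -102*√2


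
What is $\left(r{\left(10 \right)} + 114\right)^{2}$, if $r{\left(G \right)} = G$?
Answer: $15376$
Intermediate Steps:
$\left(r{\left(10 \right)} + 114\right)^{2} = \left(10 + 114\right)^{2} = 124^{2} = 15376$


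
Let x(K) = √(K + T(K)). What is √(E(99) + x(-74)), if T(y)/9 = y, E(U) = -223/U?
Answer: √(-2453 + 2178*I*√185)/33 ≈ 3.5386 + 3.8437*I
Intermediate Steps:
T(y) = 9*y
x(K) = √10*√K (x(K) = √(K + 9*K) = √(10*K) = √10*√K)
√(E(99) + x(-74)) = √(-223/99 + √10*√(-74)) = √(-223*1/99 + √10*(I*√74)) = √(-223/99 + 2*I*√185)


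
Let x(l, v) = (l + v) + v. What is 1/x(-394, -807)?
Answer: -1/2008 ≈ -0.00049801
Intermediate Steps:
x(l, v) = l + 2*v
1/x(-394, -807) = 1/(-394 + 2*(-807)) = 1/(-394 - 1614) = 1/(-2008) = -1/2008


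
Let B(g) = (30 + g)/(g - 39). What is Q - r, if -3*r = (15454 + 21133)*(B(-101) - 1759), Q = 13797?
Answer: -3000507401/140 ≈ -2.1432e+7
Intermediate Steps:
B(g) = (30 + g)/(-39 + g)
r = 3002438981/140 (r = -(15454 + 21133)*((30 - 101)/(-39 - 101) - 1759)/3 = -36587*(-71/(-140) - 1759)/3 = -36587*(-1/140*(-71) - 1759)/3 = -36587*(71/140 - 1759)/3 = -36587*(-246189)/(3*140) = -1/3*(-9007316943/140) = 3002438981/140 ≈ 2.1446e+7)
Q - r = 13797 - 1*3002438981/140 = 13797 - 3002438981/140 = -3000507401/140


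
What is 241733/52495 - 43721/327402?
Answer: 76848733771/17186967990 ≈ 4.4713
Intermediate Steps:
241733/52495 - 43721/327402 = 76848733771/17186967990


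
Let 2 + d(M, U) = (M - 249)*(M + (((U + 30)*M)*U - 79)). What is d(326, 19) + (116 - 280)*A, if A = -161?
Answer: 23415383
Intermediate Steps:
d(M, U) = -2 + (-249 + M)*(-79 + M + M*U*(30 + U)) (d(M, U) = -2 + (M - 249)*(M + (((U + 30)*M)*U - 79)) = -2 + (-249 + M)*(M + (((30 + U)*M)*U - 79)) = -2 + (-249 + M)*(M + ((M*(30 + U))*U - 79)) = -2 + (-249 + M)*(M + (M*U*(30 + U) - 79)) = -2 + (-249 + M)*(M + (-79 + M*U*(30 + U))) = -2 + (-249 + M)*(-79 + M + M*U*(30 + U)))
d(326, 19) + (116 - 280)*A = (19669 + 326² - 328*326 + 326²*19² - 7470*326*19 - 249*326*19² + 30*19*326²) + (116 - 280)*(-161) = (19669 + 106276 - 106928 + 106276*361 - 46269180 - 249*326*361 + 30*19*106276) - 164*(-161) = (19669 + 106276 - 106928 + 38365636 - 46269180 - 29303814 + 60577320) + 26404 = 23388979 + 26404 = 23415383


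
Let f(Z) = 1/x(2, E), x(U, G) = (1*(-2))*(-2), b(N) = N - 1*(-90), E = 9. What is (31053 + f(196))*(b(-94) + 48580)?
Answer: 1508442672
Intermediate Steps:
b(N) = 90 + N (b(N) = N + 90 = 90 + N)
x(U, G) = 4 (x(U, G) = -2*(-2) = 4)
f(Z) = ¼ (f(Z) = 1/4 = ¼)
(31053 + f(196))*(b(-94) + 48580) = (31053 + ¼)*((90 - 94) + 48580) = 124213*(-4 + 48580)/4 = (124213/4)*48576 = 1508442672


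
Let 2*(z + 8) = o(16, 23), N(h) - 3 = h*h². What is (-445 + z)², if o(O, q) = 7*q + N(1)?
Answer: 549081/4 ≈ 1.3727e+5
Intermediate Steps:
N(h) = 3 + h³ (N(h) = 3 + h*h² = 3 + h³)
o(O, q) = 4 + 7*q (o(O, q) = 7*q + (3 + 1³) = 7*q + (3 + 1) = 7*q + 4 = 4 + 7*q)
z = 149/2 (z = -8 + (4 + 7*23)/2 = -8 + (4 + 161)/2 = -8 + (½)*165 = -8 + 165/2 = 149/2 ≈ 74.500)
(-445 + z)² = (-445 + 149/2)² = (-741/2)² = 549081/4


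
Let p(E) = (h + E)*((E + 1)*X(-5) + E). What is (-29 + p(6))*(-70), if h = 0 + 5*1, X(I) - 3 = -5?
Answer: 8190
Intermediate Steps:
X(I) = -2 (X(I) = 3 - 5 = -2)
h = 5 (h = 0 + 5 = 5)
p(E) = (-2 - E)*(5 + E) (p(E) = (5 + E)*((E + 1)*(-2) + E) = (5 + E)*((1 + E)*(-2) + E) = (5 + E)*((-2 - 2*E) + E) = (5 + E)*(-2 - E) = (-2 - E)*(5 + E))
(-29 + p(6))*(-70) = (-29 + (-10 - 1*6² - 7*6))*(-70) = (-29 + (-10 - 1*36 - 42))*(-70) = (-29 + (-10 - 36 - 42))*(-70) = (-29 - 88)*(-70) = -117*(-70) = 8190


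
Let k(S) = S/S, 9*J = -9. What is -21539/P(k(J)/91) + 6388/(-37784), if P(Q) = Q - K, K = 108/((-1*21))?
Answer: -2645053121/632882 ≈ -4179.4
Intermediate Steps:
J = -1 (J = (⅑)*(-9) = -1)
K = -36/7 (K = 108/(-21) = 108*(-1/21) = -36/7 ≈ -5.1429)
k(S) = 1
P(Q) = 36/7 + Q (P(Q) = Q - 1*(-36/7) = Q + 36/7 = 36/7 + Q)
-21539/P(k(J)/91) + 6388/(-37784) = -21539/(36/7 + 1/91) + 6388/(-37784) = -21539/(36/7 + 1*(1/91)) + 6388*(-1/37784) = -21539/(36/7 + 1/91) - 1597/9446 = -21539/67/13 - 1597/9446 = -21539*13/67 - 1597/9446 = -280007/67 - 1597/9446 = -2645053121/632882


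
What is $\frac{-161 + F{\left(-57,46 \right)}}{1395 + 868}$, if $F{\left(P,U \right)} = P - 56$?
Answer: $- \frac{274}{2263} \approx -0.12108$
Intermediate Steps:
$F{\left(P,U \right)} = -56 + P$
$\frac{-161 + F{\left(-57,46 \right)}}{1395 + 868} = \frac{-161 - 113}{1395 + 868} = \frac{-161 - 113}{2263} = \left(-274\right) \frac{1}{2263} = - \frac{274}{2263}$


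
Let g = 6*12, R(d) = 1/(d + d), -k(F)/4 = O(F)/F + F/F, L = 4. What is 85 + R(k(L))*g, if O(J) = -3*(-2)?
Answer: 407/5 ≈ 81.400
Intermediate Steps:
O(J) = 6
k(F) = -4 - 24/F (k(F) = -4*(6/F + F/F) = -4*(6/F + 1) = -4*(1 + 6/F) = -4 - 24/F)
R(d) = 1/(2*d)
g = 72
85 + R(k(L))*g = 85 + (1/(2*(-4 - 24/4)))*72 = 85 + (1/(2*(-4 - 24*¼)))*72 = 85 + (1/(2*(-4 - 6)))*72 = 85 + ((½)/(-10))*72 = 85 + ((½)*(-⅒))*72 = 85 - 1/20*72 = 85 - 18/5 = 407/5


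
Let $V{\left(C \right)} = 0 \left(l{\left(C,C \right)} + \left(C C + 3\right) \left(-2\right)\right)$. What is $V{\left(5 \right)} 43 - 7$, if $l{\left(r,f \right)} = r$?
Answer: $-7$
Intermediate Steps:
$V{\left(C \right)} = 0$ ($V{\left(C \right)} = 0 \left(C + \left(C C + 3\right) \left(-2\right)\right) = 0 \left(C + \left(C^{2} + 3\right) \left(-2\right)\right) = 0 \left(C + \left(3 + C^{2}\right) \left(-2\right)\right) = 0 \left(C - \left(6 + 2 C^{2}\right)\right) = 0 \left(-6 + C - 2 C^{2}\right) = 0$)
$V{\left(5 \right)} 43 - 7 = 0 \cdot 43 - 7 = 0 - 7 = -7$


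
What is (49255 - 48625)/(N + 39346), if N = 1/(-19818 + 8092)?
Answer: 1477476/92274239 ≈ 0.016012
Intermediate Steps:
N = -1/11726 (N = 1/(-11726) = -1/11726 ≈ -8.5281e-5)
(49255 - 48625)/(N + 39346) = (49255 - 48625)/(-1/11726 + 39346) = 630/(461371195/11726) = 630*(11726/461371195) = 1477476/92274239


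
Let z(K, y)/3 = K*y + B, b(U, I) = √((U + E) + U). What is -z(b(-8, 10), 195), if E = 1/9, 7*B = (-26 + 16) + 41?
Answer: -93/7 - 195*I*√143 ≈ -13.286 - 2331.9*I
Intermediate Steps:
B = 31/7 (B = ((-26 + 16) + 41)/7 = (-10 + 41)/7 = (⅐)*31 = 31/7 ≈ 4.4286)
E = ⅑ ≈ 0.11111
b(U, I) = √(⅑ + 2*U) (b(U, I) = √((U + ⅑) + U) = √((⅑ + U) + U) = √(⅑ + 2*U))
z(K, y) = 93/7 + 3*K*y (z(K, y) = 3*(K*y + 31/7) = 3*(31/7 + K*y) = 93/7 + 3*K*y)
-z(b(-8, 10), 195) = -(93/7 + 3*(√(1 + 18*(-8))/3)*195) = -(93/7 + 3*(√(1 - 144)/3)*195) = -(93/7 + 3*(√(-143)/3)*195) = -(93/7 + 3*((I*√143)/3)*195) = -(93/7 + 3*(I*√143/3)*195) = -(93/7 + 195*I*√143) = -93/7 - 195*I*√143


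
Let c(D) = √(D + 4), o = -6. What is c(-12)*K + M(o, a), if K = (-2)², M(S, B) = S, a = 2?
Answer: -6 + 8*I*√2 ≈ -6.0 + 11.314*I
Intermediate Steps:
c(D) = √(4 + D)
K = 4
c(-12)*K + M(o, a) = √(4 - 12)*4 - 6 = √(-8)*4 - 6 = (2*I*√2)*4 - 6 = 8*I*√2 - 6 = -6 + 8*I*√2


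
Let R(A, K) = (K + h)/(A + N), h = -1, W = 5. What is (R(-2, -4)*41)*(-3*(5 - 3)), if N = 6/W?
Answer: -3075/2 ≈ -1537.5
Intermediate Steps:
N = 6/5 ≈ 1.2000
R(A, K) = (-1 + K)/(6/5 + A) (R(A, K) = (K - 1)/(A + 6/5) = (-1 + K)/(6/5 + A))
(R(-2, -4)*41)*(-3*(5 - 3)) = ((5*(-1 - 4)/(6 + 5*(-2)))*41)*(-3*(5 - 3)) = ((5*(-5)/(6 - 10))*41)*(-3*2) = ((5*(-5)/(-4))*41)*(-6) = ((5*(-1/4)*(-5))*41)*(-6) = ((25/4)*41)*(-6) = (1025/4)*(-6) = -3075/2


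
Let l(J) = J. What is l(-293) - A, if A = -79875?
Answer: 79582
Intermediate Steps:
l(-293) - A = -293 - 1*(-79875) = -293 + 79875 = 79582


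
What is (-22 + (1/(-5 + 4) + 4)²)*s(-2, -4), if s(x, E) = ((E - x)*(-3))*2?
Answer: -156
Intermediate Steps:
s(x, E) = -6*E + 6*x (s(x, E) = (-3*E + 3*x)*2 = -6*E + 6*x)
(-22 + (1/(-5 + 4) + 4)²)*s(-2, -4) = (-22 + (1/(-5 + 4) + 4)²)*(-6*(-4) + 6*(-2)) = (-22 + (1/(-1) + 4)²)*(24 - 12) = (-22 + (-1 + 4)²)*12 = (-22 + 3²)*12 = (-22 + 9)*12 = -13*12 = -156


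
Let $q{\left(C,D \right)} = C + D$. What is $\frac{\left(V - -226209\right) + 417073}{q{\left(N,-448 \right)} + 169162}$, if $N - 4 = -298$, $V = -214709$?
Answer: $\frac{428573}{168420} \approx 2.5447$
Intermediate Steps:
$N = -294$ ($N = 4 - 298 = -294$)
$\frac{\left(V - -226209\right) + 417073}{q{\left(N,-448 \right)} + 169162} = \frac{\left(-214709 - -226209\right) + 417073}{\left(-294 - 448\right) + 169162} = \frac{\left(-214709 + 226209\right) + 417073}{-742 + 169162} = \frac{11500 + 417073}{168420} = 428573 \cdot \frac{1}{168420} = \frac{428573}{168420}$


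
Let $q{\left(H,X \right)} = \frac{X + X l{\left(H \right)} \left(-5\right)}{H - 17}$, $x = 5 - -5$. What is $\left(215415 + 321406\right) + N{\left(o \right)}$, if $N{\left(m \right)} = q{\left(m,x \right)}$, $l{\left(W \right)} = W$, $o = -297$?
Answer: $\frac{84273467}{157} \approx 5.3677 \cdot 10^{5}$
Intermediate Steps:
$x = 10$ ($x = 5 + 5 = 10$)
$q{\left(H,X \right)} = \frac{X - 5 H X}{-17 + H}$ ($q{\left(H,X \right)} = \frac{X + X H \left(-5\right)}{H - 17} = \frac{X + H X \left(-5\right)}{-17 + H} = \frac{X - 5 H X}{-17 + H}$)
$N{\left(m \right)} = \frac{10 \left(1 - 5 m\right)}{-17 + m}$
$\left(215415 + 321406\right) + N{\left(o \right)} = \left(215415 + 321406\right) + \frac{10 \left(1 - -1485\right)}{-17 - 297} = 536821 + \frac{10 \left(1 + 1485\right)}{-314} = 536821 + 10 \left(- \frac{1}{314}\right) 1486 = 536821 - \frac{7430}{157} = \frac{84273467}{157}$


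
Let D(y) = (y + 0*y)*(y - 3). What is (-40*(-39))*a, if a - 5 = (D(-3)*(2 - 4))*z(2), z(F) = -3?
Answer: 176280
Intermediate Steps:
D(y) = y*(-3 + y) (D(y) = (y + 0)*(-3 + y) = y*(-3 + y))
a = 113 (a = 5 + ((-3*(-3 - 3))*(2 - 4))*(-3) = 5 + (-3*(-6)*(-2))*(-3) = 5 + (18*(-2))*(-3) = 5 - 36*(-3) = 5 + 108 = 113)
(-40*(-39))*a = -40*(-39)*113 = 1560*113 = 176280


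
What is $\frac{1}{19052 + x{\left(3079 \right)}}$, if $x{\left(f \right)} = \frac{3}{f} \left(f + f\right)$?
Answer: $\frac{1}{19058} \approx 5.2471 \cdot 10^{-5}$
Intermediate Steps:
$x{\left(f \right)} = 6$ ($x{\left(f \right)} = \frac{3}{f} 2 f = 6$)
$\frac{1}{19052 + x{\left(3079 \right)}} = \frac{1}{19052 + 6} = \frac{1}{19058}$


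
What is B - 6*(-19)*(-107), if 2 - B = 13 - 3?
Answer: -12206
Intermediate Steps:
B = -8 (B = 2 - (13 - 3) = 2 - 1*10 = 2 - 10 = -8)
B - 6*(-19)*(-107) = -8 - 6*(-19)*(-107) = -8 + 114*(-107) = -8 - 12198 = -12206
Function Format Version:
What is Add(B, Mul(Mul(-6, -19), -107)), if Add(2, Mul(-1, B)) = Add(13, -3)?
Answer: -12206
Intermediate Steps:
B = -8 (B = Add(2, Mul(-1, Add(13, -3))) = Add(2, Mul(-1, 10)) = Add(2, -10) = -8)
Add(B, Mul(Mul(-6, -19), -107)) = Add(-8, Mul(Mul(-6, -19), -107)) = Add(-8, Mul(114, -107)) = Add(-8, -12198) = -12206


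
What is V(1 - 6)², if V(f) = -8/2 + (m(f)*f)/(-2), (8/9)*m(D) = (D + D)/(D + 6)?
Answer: 66049/64 ≈ 1032.0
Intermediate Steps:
m(D) = 9*D/(4*(6 + D)) (m(D) = 9*((D + D)/(D + 6))/8 = 9*((2*D)/(6 + D))/8 = 9*(2*D/(6 + D))/8 = 9*D/(4*(6 + D)))
V(f) = -4 - 9*f²/(8*(6 + f)) (V(f) = -8/2 + ((9*f/(4*(6 + f)))*f)/(-2) = -8*½ + (9*f²/(4*(6 + f)))*(-½) = -4 - 9*f²/(8*(6 + f)))
V(1 - 6)² = ((-192 - 32*(1 - 6) - 9*(1 - 6)²)/(8*(6 + (1 - 6))))² = ((-192 - 32*(-5) - 9*(-5)²)/(8*(6 - 5)))² = ((⅛)*(-192 + 160 - 9*25)/1)² = ((⅛)*1*(-192 + 160 - 225))² = ((⅛)*1*(-257))² = (-257/8)² = 66049/64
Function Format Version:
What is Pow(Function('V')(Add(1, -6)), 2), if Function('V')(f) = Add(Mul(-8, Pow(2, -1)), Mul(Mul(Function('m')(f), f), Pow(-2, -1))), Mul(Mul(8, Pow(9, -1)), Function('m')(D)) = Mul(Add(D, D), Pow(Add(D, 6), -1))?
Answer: Rational(66049, 64) ≈ 1032.0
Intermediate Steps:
Function('m')(D) = Mul(Rational(9, 4), D, Pow(Add(6, D), -1)) (Function('m')(D) = Mul(Rational(9, 8), Mul(Add(D, D), Pow(Add(D, 6), -1))) = Mul(Rational(9, 8), Mul(Mul(2, D), Pow(Add(6, D), -1))) = Mul(Rational(9, 8), Mul(2, D, Pow(Add(6, D), -1))) = Mul(Rational(9, 4), D, Pow(Add(6, D), -1)))
Function('V')(f) = Add(-4, Mul(Rational(-9, 8), Pow(f, 2), Pow(Add(6, f), -1))) (Function('V')(f) = Add(Mul(-8, Pow(2, -1)), Mul(Mul(Mul(Rational(9, 4), f, Pow(Add(6, f), -1)), f), Pow(-2, -1))) = Add(Mul(-8, Rational(1, 2)), Mul(Mul(Rational(9, 4), Pow(f, 2), Pow(Add(6, f), -1)), Rational(-1, 2))) = Add(-4, Mul(Rational(-9, 8), Pow(f, 2), Pow(Add(6, f), -1))))
Pow(Function('V')(Add(1, -6)), 2) = Pow(Mul(Rational(1, 8), Pow(Add(6, Add(1, -6)), -1), Add(-192, Mul(-32, Add(1, -6)), Mul(-9, Pow(Add(1, -6), 2)))), 2) = Pow(Mul(Rational(1, 8), Pow(Add(6, -5), -1), Add(-192, Mul(-32, -5), Mul(-9, Pow(-5, 2)))), 2) = Pow(Mul(Rational(1, 8), Pow(1, -1), Add(-192, 160, Mul(-9, 25))), 2) = Pow(Mul(Rational(1, 8), 1, Add(-192, 160, -225)), 2) = Pow(Mul(Rational(1, 8), 1, -257), 2) = Pow(Rational(-257, 8), 2) = Rational(66049, 64)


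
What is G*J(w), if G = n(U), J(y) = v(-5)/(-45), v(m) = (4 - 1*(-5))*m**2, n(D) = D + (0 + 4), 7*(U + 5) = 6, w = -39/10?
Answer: 5/7 ≈ 0.71429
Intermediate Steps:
w = -39/10 (w = -39*1/10 = -39/10 ≈ -3.9000)
U = -29/7 (U = -5 + (1/7)*6 = -5 + 6/7 = -29/7 ≈ -4.1429)
n(D) = 4 + D (n(D) = D + 4 = 4 + D)
v(m) = 9*m**2 (v(m) = (4 + 5)*m**2 = 9*m**2)
J(y) = -5 (J(y) = (9*(-5)**2)/(-45) = (9*25)*(-1/45) = 225*(-1/45) = -5)
G = -1/7 (G = 4 - 29/7 = -1/7 ≈ -0.14286)
G*J(w) = -1/7*(-5) = 5/7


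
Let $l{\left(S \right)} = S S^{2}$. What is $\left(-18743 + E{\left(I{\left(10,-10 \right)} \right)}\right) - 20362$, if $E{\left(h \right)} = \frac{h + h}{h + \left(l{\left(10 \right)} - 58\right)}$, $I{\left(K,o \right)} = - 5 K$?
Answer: $- \frac{8720440}{223} \approx -39105.0$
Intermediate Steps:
$l{\left(S \right)} = S^{3}$
$E{\left(h \right)} = \frac{2 h}{942 + h}$ ($E{\left(h \right)} = \frac{h + h}{h - \left(58 - 10^{3}\right)} = \frac{2 h}{h + \left(1000 - 58\right)} = \frac{2 h}{h + 942} = \frac{2 h}{942 + h}$)
$\left(-18743 + E{\left(I{\left(10,-10 \right)} \right)}\right) - 20362 = \left(-18743 + \frac{2 \left(\left(-5\right) 10\right)}{942 - 50}\right) - 20362 = \left(-18743 + 2 \left(-50\right) \frac{1}{942 - 50}\right) - 20362 = \left(-18743 + 2 \left(-50\right) \frac{1}{892}\right) - 20362 = \left(-18743 - \frac{25}{223}\right) - 20362 = - \frac{4179714}{223} - 20362 = - \frac{8720440}{223}$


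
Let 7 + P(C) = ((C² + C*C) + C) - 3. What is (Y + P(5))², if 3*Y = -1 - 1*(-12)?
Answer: 21316/9 ≈ 2368.4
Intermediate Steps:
Y = 11/3 (Y = (-1 - 1*(-12))/3 = (-1 + 12)/3 = (⅓)*11 = 11/3 ≈ 3.6667)
P(C) = -10 + C + 2*C² (P(C) = -7 + (((C² + C*C) + C) - 3) = -7 + (((C² + C²) + C) - 3) = -7 + ((2*C² + C) - 3) = -7 + ((C + 2*C²) - 3) = -7 + (-3 + C + 2*C²) = -10 + C + 2*C²)
(Y + P(5))² = (11/3 + (-10 + 5 + 2*5²))² = (11/3 + (-10 + 5 + 2*25))² = (11/3 + (-10 + 5 + 50))² = (11/3 + 45)² = (146/3)² = 21316/9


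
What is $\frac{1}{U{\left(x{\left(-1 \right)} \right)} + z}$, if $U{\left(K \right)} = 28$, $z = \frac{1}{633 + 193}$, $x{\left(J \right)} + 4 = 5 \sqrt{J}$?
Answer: $\frac{826}{23129} \approx 0.035713$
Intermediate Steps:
$x{\left(J \right)} = -4 + 5 \sqrt{J}$
$z = \frac{1}{826} \approx 0.0012107$
$\frac{1}{U{\left(x{\left(-1 \right)} \right)} + z} = \frac{1}{28 + \frac{1}{826}} = \frac{1}{\frac{23129}{826}} = \frac{826}{23129}$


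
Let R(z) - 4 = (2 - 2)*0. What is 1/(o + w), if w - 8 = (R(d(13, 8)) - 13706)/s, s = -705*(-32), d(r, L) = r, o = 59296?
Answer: 11280/668942269 ≈ 1.6862e-5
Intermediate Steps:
R(z) = 4 (R(z) = 4 + (2 - 2)*0 = 4 + 0*0 = 4 + 0 = 4)
s = 22560
w = 83389/11280 (w = 8 + (4 - 13706)/22560 = 8 - 13702*1/22560 = 8 - 6851/11280 = 83389/11280 ≈ 7.3926)
1/(o + w) = 1/(59296 + 83389/11280) = 1/(668942269/11280) = 11280/668942269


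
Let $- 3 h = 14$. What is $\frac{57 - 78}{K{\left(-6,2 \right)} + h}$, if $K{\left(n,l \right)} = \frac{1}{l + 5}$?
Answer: $\frac{441}{95} \approx 4.6421$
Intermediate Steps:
$h = - \frac{14}{3}$ ($h = \left(- \frac{1}{3}\right) 14 = - \frac{14}{3} \approx -4.6667$)
$K{\left(n,l \right)} = \frac{1}{5 + l}$
$\frac{57 - 78}{K{\left(-6,2 \right)} + h} = \frac{57 - 78}{\frac{1}{5 + 2} - \frac{14}{3}} = - \frac{21}{\frac{1}{7} - \frac{14}{3}} = - \frac{21}{- \frac{95}{21}} = \left(-21\right) \left(- \frac{21}{95}\right) = \frac{441}{95}$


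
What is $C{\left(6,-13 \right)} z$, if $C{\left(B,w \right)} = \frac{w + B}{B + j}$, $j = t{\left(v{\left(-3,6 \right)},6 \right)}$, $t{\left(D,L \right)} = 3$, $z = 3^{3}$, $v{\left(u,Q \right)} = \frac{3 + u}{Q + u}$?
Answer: $-21$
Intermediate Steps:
$v{\left(u,Q \right)} = \frac{3 + u}{Q + u}$
$z = 27$
$j = 3$
$C{\left(B,w \right)} = \frac{B + w}{3 + B}$ ($C{\left(B,w \right)} = \frac{w + B}{B + 3} = \frac{B + w}{3 + B}$)
$C{\left(6,-13 \right)} z = \frac{6 - 13}{3 + 6} \cdot 27 = \frac{1}{9} \left(-7\right) 27 = \left(- \frac{7}{9}\right) 27 = -21$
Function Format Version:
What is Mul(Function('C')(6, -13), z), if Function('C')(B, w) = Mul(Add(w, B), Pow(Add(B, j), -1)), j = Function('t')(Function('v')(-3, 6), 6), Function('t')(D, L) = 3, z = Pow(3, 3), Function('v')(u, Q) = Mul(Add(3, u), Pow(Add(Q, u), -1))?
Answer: -21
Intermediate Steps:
Function('v')(u, Q) = Mul(Pow(Add(Q, u), -1), Add(3, u))
z = 27
j = 3
Function('C')(B, w) = Mul(Pow(Add(3, B), -1), Add(B, w)) (Function('C')(B, w) = Mul(Add(w, B), Pow(Add(B, 3), -1)) = Mul(Add(B, w), Pow(Add(3, B), -1)) = Mul(Pow(Add(3, B), -1), Add(B, w)))
Mul(Function('C')(6, -13), z) = Mul(Mul(Pow(Add(3, 6), -1), Add(6, -13)), 27) = Mul(Mul(Pow(9, -1), -7), 27) = Mul(Mul(Rational(1, 9), -7), 27) = Mul(Rational(-7, 9), 27) = -21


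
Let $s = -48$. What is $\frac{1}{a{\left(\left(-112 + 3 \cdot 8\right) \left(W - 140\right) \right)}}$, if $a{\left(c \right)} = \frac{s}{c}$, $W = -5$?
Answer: $- \frac{1595}{6} \approx -265.83$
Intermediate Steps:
$a{\left(c \right)} = - \frac{48}{c}$
$\frac{1}{a{\left(\left(-112 + 3 \cdot 8\right) \left(W - 140\right) \right)}} = \frac{1}{\left(-48\right) \frac{1}{\left(-112 + 3 \cdot 8\right) \left(-5 - 140\right)}} = \frac{1}{\left(-48\right) \frac{1}{\left(-112 + 24\right) \left(-145\right)}} = \frac{1}{\left(-48\right) \frac{1}{\left(-88\right) \left(-145\right)}} = \frac{1}{\left(-48\right) \frac{1}{12760}} = \frac{1}{- \frac{6}{1595}} = - \frac{1595}{6}$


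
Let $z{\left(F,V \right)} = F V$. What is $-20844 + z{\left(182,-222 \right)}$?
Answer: $-61248$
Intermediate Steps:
$-20844 + z{\left(182,-222 \right)} = -20844 + 182 \left(-222\right) = -20844 - 40404 = -61248$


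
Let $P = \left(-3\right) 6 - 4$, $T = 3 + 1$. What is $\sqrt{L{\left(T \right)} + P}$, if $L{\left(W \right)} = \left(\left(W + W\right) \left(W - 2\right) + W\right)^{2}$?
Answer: $3 \sqrt{42} \approx 19.442$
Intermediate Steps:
$T = 4$
$P = -22$ ($P = -18 - 4 = -22$)
$L{\left(W \right)} = \left(W + 2 W \left(-2 + W\right)\right)^{2}$ ($L{\left(W \right)} = \left(2 W \left(-2 + W\right) + W\right)^{2} = \left(W + 2 W \left(-2 + W\right)\right)^{2}$)
$\sqrt{L{\left(T \right)} + P} = \sqrt{4^{2} \left(-3 + 2 \cdot 4\right)^{2} - 22} = \sqrt{16 \left(-3 + 8\right)^{2} - 22} = \sqrt{16 \cdot 5^{2} - 22} = \sqrt{16 \cdot 25 - 22} = \sqrt{400 - 22} = \sqrt{378} = 3 \sqrt{42}$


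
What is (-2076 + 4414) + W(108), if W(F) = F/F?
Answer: 2339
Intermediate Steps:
W(F) = 1
(-2076 + 4414) + W(108) = (-2076 + 4414) + 1 = 2338 + 1 = 2339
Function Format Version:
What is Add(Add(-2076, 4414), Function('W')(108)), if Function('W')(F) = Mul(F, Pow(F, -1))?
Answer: 2339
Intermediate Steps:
Function('W')(F) = 1
Add(Add(-2076, 4414), Function('W')(108)) = Add(Add(-2076, 4414), 1) = Add(2338, 1) = 2339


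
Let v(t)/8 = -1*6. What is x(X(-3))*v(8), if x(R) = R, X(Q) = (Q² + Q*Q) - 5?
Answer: -624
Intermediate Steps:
X(Q) = -5 + 2*Q² (X(Q) = (Q² + Q²) - 5 = 2*Q² - 5 = -5 + 2*Q²)
v(t) = -48 (v(t) = 8*(-1*6) = 8*(-6) = -48)
x(X(-3))*v(8) = (-5 + 2*(-3)²)*(-48) = (-5 + 2*9)*(-48) = (-5 + 18)*(-48) = 13*(-48) = -624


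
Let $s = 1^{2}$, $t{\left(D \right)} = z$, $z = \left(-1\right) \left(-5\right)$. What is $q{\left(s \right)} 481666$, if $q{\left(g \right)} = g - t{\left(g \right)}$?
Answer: $-1926664$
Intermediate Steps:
$z = 5$
$t{\left(D \right)} = 5$
$s = 1$
$q{\left(g \right)} = -5 + g$ ($q{\left(g \right)} = g - 5 = -5 + g$)
$q{\left(s \right)} 481666 = \left(-5 + 1\right) 481666 = \left(-4\right) 481666 = -1926664$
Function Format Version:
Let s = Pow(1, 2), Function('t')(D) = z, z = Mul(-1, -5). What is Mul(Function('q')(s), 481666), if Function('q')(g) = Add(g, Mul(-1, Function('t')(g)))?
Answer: -1926664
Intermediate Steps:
z = 5
Function('t')(D) = 5
s = 1
Function('q')(g) = Add(-5, g) (Function('q')(g) = Add(g, Mul(-1, 5)) = Add(g, -5) = Add(-5, g))
Mul(Function('q')(s), 481666) = Mul(Add(-5, 1), 481666) = Mul(-4, 481666) = -1926664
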